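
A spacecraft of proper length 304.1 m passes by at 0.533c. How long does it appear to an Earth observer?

Proper length L₀ = 304.1 m
γ = 1/√(1 - 0.533²) = 1.182
L = L₀/γ = 304.1/1.182 = 257.3 m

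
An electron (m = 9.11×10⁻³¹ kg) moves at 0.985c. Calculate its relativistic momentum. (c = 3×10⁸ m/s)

γ = 1/√(1 - 0.985²) = 5.795
v = 0.985 × 3×10⁸ = 2.955×10⁸ m/s
p = γmv = 5.795 × 9.11×10⁻³¹ × 2.955×10⁸ = 1.560×10⁻²¹ kg·m/s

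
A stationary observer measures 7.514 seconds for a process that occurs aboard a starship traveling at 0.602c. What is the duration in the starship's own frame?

Dilated time Δt = 7.514 seconds
γ = 1/√(1 - 0.602²) = 1.2524
Δt₀ = Δt/γ = 7.514/1.2524 = 6.000 seconds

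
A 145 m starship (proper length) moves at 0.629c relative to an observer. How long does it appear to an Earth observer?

Proper length L₀ = 145 m
γ = 1/√(1 - 0.629²) = 1.2863
L = L₀/γ = 145/1.2863 = 112.7 m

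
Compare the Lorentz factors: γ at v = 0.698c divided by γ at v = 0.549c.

γ₁ = 1/√(1 - 0.698²) = 1.396
γ₂ = 1/√(1 - 0.549²) = 1.196
γ₁/γ₂ = 1.396/1.196 = 1.167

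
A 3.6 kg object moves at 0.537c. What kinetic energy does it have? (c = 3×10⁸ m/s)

γ = 1/√(1 - 0.537²) = 1.18542
γ - 1 = 0.18542
KE = (γ-1)mc² = 0.18542 × 3.6 × (3×10⁸)² = 6.008×10¹⁶ J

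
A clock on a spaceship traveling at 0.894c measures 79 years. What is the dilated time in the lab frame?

Proper time Δt₀ = 79 years
γ = 1/√(1 - 0.894²) = 2.232
Δt = γΔt₀ = 2.232 × 79 = 176.3 years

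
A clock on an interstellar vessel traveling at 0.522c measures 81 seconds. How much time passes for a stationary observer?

Proper time Δt₀ = 81 seconds
γ = 1/√(1 - 0.522²) = 1.17241
Δt = γΔt₀ = 1.17241 × 81 = 94.97 seconds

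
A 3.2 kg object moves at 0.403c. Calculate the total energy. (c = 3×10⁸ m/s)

γ = 1/√(1 - 0.403²) = 1.0927
mc² = 3.2 × (3×10⁸)² = 2.880×10¹⁷ J
E = γmc² = 1.0927 × 2.880×10¹⁷ = 3.147×10¹⁷ J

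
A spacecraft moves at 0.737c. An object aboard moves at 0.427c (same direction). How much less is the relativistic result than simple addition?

Classical: u' + v = 0.427 + 0.737 = 1.164c
Relativistic: u = (0.427 + 0.737)/(1 + 0.314699) = 1.164/1.314699 = 0.8854c
Difference: 1.164 - 0.8854 = 0.2786c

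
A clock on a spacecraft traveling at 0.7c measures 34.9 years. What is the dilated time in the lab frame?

Proper time Δt₀ = 34.9 years
γ = 1/√(1 - 0.7²) = 1.4003
Δt = γΔt₀ = 1.4003 × 34.9 = 48.87 years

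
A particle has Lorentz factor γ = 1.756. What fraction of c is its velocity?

From γ = 1/√(1 - v²/c²):
1/γ² = 1/1.756² = 0.3243
v²/c² = 1 - 0.3243 = 0.6757
v/c = √(0.6757) = 0.8220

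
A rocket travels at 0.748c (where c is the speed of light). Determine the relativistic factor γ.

v/c = 0.748, so (v/c)² = 0.559504
1 - (v/c)² = 0.440496
γ = 1/√(0.440496) = 1.507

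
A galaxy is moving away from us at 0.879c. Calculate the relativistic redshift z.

β = 0.879
(1+β)/(1-β) = 1.879/0.121 = 15.53
√(15.53) = 3.941
z = 3.941 - 1 = 2.941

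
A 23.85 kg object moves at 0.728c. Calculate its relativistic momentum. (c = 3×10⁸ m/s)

γ = 1/√(1 - 0.728²) = 1.4586
v = 0.728 × 3×10⁸ = 2.184×10⁸ m/s
p = γmv = 1.4586 × 23.85 × 2.184×10⁸ = 7.598×10⁹ kg·m/s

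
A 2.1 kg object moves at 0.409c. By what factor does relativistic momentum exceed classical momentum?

p_rel = γmv, p_class = mv
Ratio = γ = 1/√(1 - 0.409²) = 1.096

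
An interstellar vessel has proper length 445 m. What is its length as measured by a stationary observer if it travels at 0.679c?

Proper length L₀ = 445 m
γ = 1/√(1 - 0.679²) = 1.362
L = L₀/γ = 445/1.362 = 326.7 m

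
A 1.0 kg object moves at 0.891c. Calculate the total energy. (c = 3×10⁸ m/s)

γ = 1/√(1 - 0.891²) = 2.2026
mc² = 1.0 × (3×10⁸)² = 9.000×10¹⁶ J
E = γmc² = 2.2026 × 9.000×10¹⁶ = 1.982×10¹⁷ J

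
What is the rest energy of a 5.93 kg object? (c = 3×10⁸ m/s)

c² = (3×10⁸)² = 9.000×10¹⁶ m²/s²
E₀ = mc² = 5.93 × 9.000×10¹⁶ = 5.337×10¹⁷ J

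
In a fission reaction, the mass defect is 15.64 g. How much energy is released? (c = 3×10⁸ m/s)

Convert mass defect: Δm = 15.64 g = 0.01564 kg
E = Δm·c² = 0.01564 × (3×10⁸)²
= 0.01564 × 9×10¹⁶ = 1.408×10¹⁵ J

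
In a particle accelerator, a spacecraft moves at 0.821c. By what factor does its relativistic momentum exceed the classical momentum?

p_rel = γmv, p_class = mv
Ratio = γ = 1/√(1 - 0.821²)
= 1/√(0.325959) = 1.752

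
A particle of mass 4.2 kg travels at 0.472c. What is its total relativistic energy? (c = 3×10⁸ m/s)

γ = 1/√(1 - 0.472²) = 1.1343
mc² = 4.2 × (3×10⁸)² = 3.780×10¹⁷ J
E = γmc² = 1.1343 × 3.780×10¹⁷ = 4.288×10¹⁷ J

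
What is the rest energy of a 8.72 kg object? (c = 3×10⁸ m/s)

c² = (3×10⁸)² = 9.000×10¹⁶ m²/s²
E₀ = mc² = 8.72 × 9.000×10¹⁶ = 7.848×10¹⁷ J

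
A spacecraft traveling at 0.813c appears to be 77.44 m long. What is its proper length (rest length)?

Contracted length L = 77.44 m
γ = 1/√(1 - 0.813²) = 1.717
L₀ = γL = 1.717 × 77.44 = 133.0 m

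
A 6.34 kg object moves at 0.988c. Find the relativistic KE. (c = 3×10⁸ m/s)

γ = 1/√(1 - 0.988²) = 6.4744
γ - 1 = 5.4744
KE = (γ-1)mc² = 5.4744 × 6.34 × (3×10⁸)² = 3.124×10¹⁸ J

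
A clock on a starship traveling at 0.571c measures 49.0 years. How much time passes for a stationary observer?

Proper time Δt₀ = 49.0 years
γ = 1/√(1 - 0.571²) = 1.2181
Δt = γΔt₀ = 1.2181 × 49.0 = 59.69 years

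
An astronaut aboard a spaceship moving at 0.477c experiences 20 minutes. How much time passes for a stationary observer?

Proper time Δt₀ = 20 minutes
γ = 1/√(1 - 0.477²) = 1.138
Δt = γΔt₀ = 1.138 × 20 = 22.76 minutes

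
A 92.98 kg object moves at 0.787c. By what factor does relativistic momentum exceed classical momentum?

p_rel = γmv, p_class = mv
Ratio = γ = 1/√(1 - 0.787²) = 1.621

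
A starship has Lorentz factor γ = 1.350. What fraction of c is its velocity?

From γ = 1/√(1 - v²/c²):
1/γ² = 1/1.350² = 0.5487
v²/c² = 1 - 0.5487 = 0.4513
v/c = √(0.4513) = 0.6718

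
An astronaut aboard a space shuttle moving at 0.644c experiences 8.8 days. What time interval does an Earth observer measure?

Proper time Δt₀ = 8.8 days
γ = 1/√(1 - 0.644²) = 1.307
Δt = γΔt₀ = 1.307 × 8.8 = 11.50 days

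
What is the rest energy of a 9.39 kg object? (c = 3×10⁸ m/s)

c² = (3×10⁸)² = 9.000×10¹⁶ m²/s²
E₀ = mc² = 9.39 × 9.000×10¹⁶ = 8.451×10¹⁷ J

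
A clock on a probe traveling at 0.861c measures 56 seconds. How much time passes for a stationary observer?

Proper time Δt₀ = 56 seconds
γ = 1/√(1 - 0.861²) = 1.966
Δt = γΔt₀ = 1.966 × 56 = 110.1 seconds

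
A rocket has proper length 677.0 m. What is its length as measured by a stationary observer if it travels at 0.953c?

Proper length L₀ = 677.0 m
γ = 1/√(1 - 0.953²) = 3.301
L = L₀/γ = 677.0/3.301 = 205.1 m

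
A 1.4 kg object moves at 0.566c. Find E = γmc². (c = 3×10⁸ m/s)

γ = 1/√(1 - 0.566²) = 1.213
mc² = 1.4 × (3×10⁸)² = 1.260×10¹⁷ J
E = γmc² = 1.213 × 1.260×10¹⁷ = 1.528×10¹⁷ J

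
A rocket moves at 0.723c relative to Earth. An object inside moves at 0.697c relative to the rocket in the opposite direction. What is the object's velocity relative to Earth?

Object's velocity in rocket frame is u' = -0.697c
u = (u' + v)/(1 + u'v/c²) = (v - 0.697)/(1 - 0.697·v/c²)
Numerator: 0.723 - 0.697 = 0.026
Denominator: 1 - 0.503931 = 0.496069
u = 0.026/0.496069 = 0.05241c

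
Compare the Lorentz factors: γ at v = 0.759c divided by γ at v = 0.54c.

γ₁ = 1/√(1 - 0.759²) = 1.536
γ₂ = 1/√(1 - 0.54²) = 1.188
γ₁/γ₂ = 1.536/1.188 = 1.293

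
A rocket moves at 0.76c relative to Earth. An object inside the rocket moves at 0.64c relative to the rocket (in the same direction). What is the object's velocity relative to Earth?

u = (u' + v)/(1 + u'v/c²)
Numerator: 0.64 + 0.76 = 1.4
Denominator: 1 + 0.4864 = 1.4864
u = 1.4/1.4864 = 0.9419c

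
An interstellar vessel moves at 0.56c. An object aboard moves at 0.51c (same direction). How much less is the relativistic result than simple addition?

Classical: u' + v = 0.51 + 0.56 = 1.07c
Relativistic: u = (0.51 + 0.56)/(1 + 0.2856) = 1.07/1.2856 = 0.8323c
Difference: 1.07 - 0.8323 = 0.2377c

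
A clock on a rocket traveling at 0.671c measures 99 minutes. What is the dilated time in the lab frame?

Proper time Δt₀ = 99 minutes
γ = 1/√(1 - 0.671²) = 1.3487
Δt = γΔt₀ = 1.3487 × 99 = 133.5 minutes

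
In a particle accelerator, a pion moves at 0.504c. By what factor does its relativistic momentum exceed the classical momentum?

p_rel = γmv, p_class = mv
Ratio = γ = 1/√(1 - 0.504²)
= 1/√(0.745984) = 1.158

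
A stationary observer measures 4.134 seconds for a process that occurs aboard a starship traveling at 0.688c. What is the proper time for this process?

Dilated time Δt = 4.134 seconds
γ = 1/√(1 - 0.688²) = 1.378
Δt₀ = Δt/γ = 4.134/1.378 = 3.000 seconds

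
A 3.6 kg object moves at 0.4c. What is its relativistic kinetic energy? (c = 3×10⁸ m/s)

γ = 1/√(1 - 0.4²) = 1.09109
γ - 1 = 0.09109
KE = (γ-1)mc² = 0.09109 × 3.6 × (3×10⁸)² = 2.951×10¹⁶ J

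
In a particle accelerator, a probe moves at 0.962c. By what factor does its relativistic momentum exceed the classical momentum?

p_rel = γmv, p_class = mv
Ratio = γ = 1/√(1 - 0.962²)
= 1/√(0.074556) = 3.662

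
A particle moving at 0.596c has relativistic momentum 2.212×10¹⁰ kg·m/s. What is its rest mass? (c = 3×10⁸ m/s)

γ = 1/√(1 - 0.596²) = 1.2454
v = 0.596 × 3×10⁸ = 1.788×10⁸ m/s
m = p/(γv) = 2.212×10¹⁰/(1.2454 × 1.788×10⁸) = 99.34 kg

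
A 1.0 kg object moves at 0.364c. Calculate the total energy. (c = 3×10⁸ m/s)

γ = 1/√(1 - 0.364²) = 1.0737
mc² = 1.0 × (3×10⁸)² = 9.000×10¹⁶ J
E = γmc² = 1.0737 × 9.000×10¹⁶ = 9.663×10¹⁶ J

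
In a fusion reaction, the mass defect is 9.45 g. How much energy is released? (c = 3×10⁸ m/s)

Convert mass defect: Δm = 9.45 g = 0.00945 kg
E = Δm·c² = 0.00945 × (3×10⁸)²
= 0.00945 × 9×10¹⁶ = 8.505×10¹⁴ J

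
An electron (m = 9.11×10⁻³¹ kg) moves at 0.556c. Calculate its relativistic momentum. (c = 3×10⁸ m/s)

γ = 1/√(1 - 0.556²) = 1.203
v = 0.556 × 3×10⁸ = 1.668×10⁸ m/s
p = γmv = 1.203 × 9.11×10⁻³¹ × 1.668×10⁸ = 1.828×10⁻²² kg·m/s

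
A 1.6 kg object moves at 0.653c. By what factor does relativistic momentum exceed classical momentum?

p_rel = γmv, p_class = mv
Ratio = γ = 1/√(1 - 0.653²) = 1.320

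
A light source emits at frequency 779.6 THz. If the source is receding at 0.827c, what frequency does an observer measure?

β = v/c = 0.827
(1-β)/(1+β) = 0.173/1.827 = 0.09469
Doppler factor = √(0.09469) = 0.3077
f_obs = 779.6 × 0.3077 = 239.9 THz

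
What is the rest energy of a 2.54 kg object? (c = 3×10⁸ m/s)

c² = (3×10⁸)² = 9.000×10¹⁶ m²/s²
E₀ = mc² = 2.54 × 9.000×10¹⁶ = 2.286×10¹⁷ J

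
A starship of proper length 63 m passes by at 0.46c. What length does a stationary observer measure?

Proper length L₀ = 63 m
γ = 1/√(1 - 0.46²) = 1.1262
L = L₀/γ = 63/1.1262 = 55.94 m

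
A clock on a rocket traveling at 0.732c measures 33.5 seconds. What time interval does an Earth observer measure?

Proper time Δt₀ = 33.5 seconds
γ = 1/√(1 - 0.732²) = 1.4678
Δt = γΔt₀ = 1.4678 × 33.5 = 49.17 seconds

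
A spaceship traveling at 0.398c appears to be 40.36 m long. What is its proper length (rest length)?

Contracted length L = 40.36 m
γ = 1/√(1 - 0.398²) = 1.090
L₀ = γL = 1.090 × 40.36 = 43.99 m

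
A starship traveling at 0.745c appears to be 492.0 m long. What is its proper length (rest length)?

Contracted length L = 492.0 m
γ = 1/√(1 - 0.745²) = 1.4991
L₀ = γL = 1.4991 × 492.0 = 737.6 m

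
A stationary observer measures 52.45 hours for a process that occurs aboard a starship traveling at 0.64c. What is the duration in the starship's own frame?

Dilated time Δt = 52.45 hours
γ = 1/√(1 - 0.64²) = 1.3014
Δt₀ = Δt/γ = 52.45/1.3014 = 40.30 hours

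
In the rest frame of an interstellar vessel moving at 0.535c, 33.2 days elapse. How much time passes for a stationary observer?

Proper time Δt₀ = 33.2 days
γ = 1/√(1 - 0.535²) = 1.1836
Δt = γΔt₀ = 1.1836 × 33.2 = 39.30 days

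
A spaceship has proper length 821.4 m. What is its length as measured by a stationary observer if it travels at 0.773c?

Proper length L₀ = 821.4 m
γ = 1/√(1 - 0.773²) = 1.5763
L = L₀/γ = 821.4/1.5763 = 521.1 m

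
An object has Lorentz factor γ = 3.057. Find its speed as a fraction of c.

From γ = 1/√(1 - v²/c²):
1/γ² = 1/3.057² = 0.1070
v²/c² = 1 - 0.1070 = 0.8930
v/c = √(0.8930) = 0.9450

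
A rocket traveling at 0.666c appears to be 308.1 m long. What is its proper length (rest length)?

Contracted length L = 308.1 m
γ = 1/√(1 - 0.666²) = 1.3406
L₀ = γL = 1.3406 × 308.1 = 413.0 m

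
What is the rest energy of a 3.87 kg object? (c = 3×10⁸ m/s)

c² = (3×10⁸)² = 9.000×10¹⁶ m²/s²
E₀ = mc² = 3.87 × 9.000×10¹⁶ = 3.483×10¹⁷ J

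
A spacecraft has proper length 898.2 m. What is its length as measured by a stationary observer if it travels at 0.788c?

Proper length L₀ = 898.2 m
γ = 1/√(1 - 0.788²) = 1.6242
L = L₀/γ = 898.2/1.6242 = 553.0 m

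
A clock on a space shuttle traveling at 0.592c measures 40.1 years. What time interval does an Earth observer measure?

Proper time Δt₀ = 40.1 years
γ = 1/√(1 - 0.592²) = 1.241
Δt = γΔt₀ = 1.241 × 40.1 = 49.76 years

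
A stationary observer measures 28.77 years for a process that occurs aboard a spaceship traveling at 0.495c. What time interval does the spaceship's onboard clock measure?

Dilated time Δt = 28.77 years
γ = 1/√(1 - 0.495²) = 1.151
Δt₀ = Δt/γ = 28.77/1.151 = 25.00 years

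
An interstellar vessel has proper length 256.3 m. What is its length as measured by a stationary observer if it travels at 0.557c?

Proper length L₀ = 256.3 m
γ = 1/√(1 - 0.557²) = 1.204
L = L₀/γ = 256.3/1.204 = 212.9 m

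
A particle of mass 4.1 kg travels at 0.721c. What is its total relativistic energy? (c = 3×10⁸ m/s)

γ = 1/√(1 - 0.721²) = 1.443
mc² = 4.1 × (3×10⁸)² = 3.690×10¹⁷ J
E = γmc² = 1.443 × 3.690×10¹⁷ = 5.325×10¹⁷ J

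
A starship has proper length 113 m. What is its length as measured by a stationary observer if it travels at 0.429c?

Proper length L₀ = 113 m
γ = 1/√(1 - 0.429²) = 1.107
L = L₀/γ = 113/1.107 = 102.1 m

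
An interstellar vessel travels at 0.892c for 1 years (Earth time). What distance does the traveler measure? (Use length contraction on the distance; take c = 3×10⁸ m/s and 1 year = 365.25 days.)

Earth distance: d = v × t = 0.892c × 1 yr = 8.4448×10¹⁵ m
γ = 2.2122
d' = d/γ = 8.4448×10¹⁵/2.2122 = 3.817×10¹⁵ m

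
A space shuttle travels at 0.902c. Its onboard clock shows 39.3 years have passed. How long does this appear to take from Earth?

Proper time Δt₀ = 39.3 years
γ = 1/√(1 - 0.902²) = 2.3162
Δt = γΔt₀ = 2.3162 × 39.3 = 91.03 years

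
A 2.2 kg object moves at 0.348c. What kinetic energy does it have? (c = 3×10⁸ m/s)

γ = 1/√(1 - 0.348²) = 1.06667
γ - 1 = 0.06667
KE = (γ-1)mc² = 0.06667 × 2.2 × (3×10⁸)² = 1.320×10¹⁶ J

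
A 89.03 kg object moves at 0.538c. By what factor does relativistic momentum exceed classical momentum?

p_rel = γmv, p_class = mv
Ratio = γ = 1/√(1 - 0.538²) = 1.186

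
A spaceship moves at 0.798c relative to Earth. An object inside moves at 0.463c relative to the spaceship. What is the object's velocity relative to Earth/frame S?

u = (u' + v)/(1 + u'v/c²)
Numerator: 0.463 + 0.798 = 1.261
Denominator: 1 + 0.369474 = 1.369474
u = 1.261/1.369474 = 0.9208c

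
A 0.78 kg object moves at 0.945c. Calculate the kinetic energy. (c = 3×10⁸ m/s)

γ = 1/√(1 - 0.945²) = 3.057
γ - 1 = 2.057
KE = (γ-1)mc² = 2.057 × 0.78 × (3×10⁸)² = 1.444×10¹⁷ J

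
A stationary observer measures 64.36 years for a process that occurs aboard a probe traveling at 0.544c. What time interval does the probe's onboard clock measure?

Dilated time Δt = 64.36 years
γ = 1/√(1 - 0.544²) = 1.1918
Δt₀ = Δt/γ = 64.36/1.1918 = 54.00 years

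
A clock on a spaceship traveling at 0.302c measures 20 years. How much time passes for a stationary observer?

Proper time Δt₀ = 20 years
γ = 1/√(1 - 0.302²) = 1.049
Δt = γΔt₀ = 1.049 × 20 = 20.98 years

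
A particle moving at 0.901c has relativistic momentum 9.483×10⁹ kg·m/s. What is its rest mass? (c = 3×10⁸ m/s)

γ = 1/√(1 - 0.901²) = 2.305
v = 0.901 × 3×10⁸ = 2.703×10⁸ m/s
m = p/(γv) = 9.483×10⁹/(2.305 × 2.703×10⁸) = 15.22 kg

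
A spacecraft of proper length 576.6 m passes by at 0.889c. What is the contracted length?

Proper length L₀ = 576.6 m
γ = 1/√(1 - 0.889²) = 2.184
L = L₀/γ = 576.6/2.184 = 264.0 m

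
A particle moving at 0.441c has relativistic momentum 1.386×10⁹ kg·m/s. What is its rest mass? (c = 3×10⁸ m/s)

γ = 1/√(1 - 0.441²) = 1.1142
v = 0.441 × 3×10⁸ = 1.323×10⁸ m/s
m = p/(γv) = 1.386×10⁹/(1.1142 × 1.323×10⁸) = 9.402 kg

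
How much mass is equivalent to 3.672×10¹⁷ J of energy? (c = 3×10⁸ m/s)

From E = mc², we get m = E/c²
c² = (3×10⁸)² = 9×10¹⁶ m²/s²
m = 3.672×10¹⁷ / 9×10¹⁶ = 4.080 kg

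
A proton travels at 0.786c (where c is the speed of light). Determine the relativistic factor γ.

v/c = 0.786, so (v/c)² = 0.617796
1 - (v/c)² = 0.382204
γ = 1/√(0.382204) = 1.618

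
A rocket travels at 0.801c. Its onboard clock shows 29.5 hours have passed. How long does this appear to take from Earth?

Proper time Δt₀ = 29.5 hours
γ = 1/√(1 - 0.801²) = 1.6704
Δt = γΔt₀ = 1.6704 × 29.5 = 49.28 hours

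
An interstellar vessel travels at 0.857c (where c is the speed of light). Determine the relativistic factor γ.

v/c = 0.857, so (v/c)² = 0.734449
1 - (v/c)² = 0.265551
γ = 1/√(0.265551) = 1.941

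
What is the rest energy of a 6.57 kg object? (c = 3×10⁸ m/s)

c² = (3×10⁸)² = 9.000×10¹⁶ m²/s²
E₀ = mc² = 6.57 × 9.000×10¹⁶ = 5.913×10¹⁷ J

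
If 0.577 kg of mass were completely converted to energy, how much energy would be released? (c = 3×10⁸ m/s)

Using E = mc²:
c² = (3×10⁸)² = 9×10¹⁶ m²/s²
E = 0.577 × 9×10¹⁶ = 5.193×10¹⁶ J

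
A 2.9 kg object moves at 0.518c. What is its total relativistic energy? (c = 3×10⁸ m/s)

γ = 1/√(1 - 0.518²) = 1.169
mc² = 2.9 × (3×10⁸)² = 2.610×10¹⁷ J
E = γmc² = 1.169 × 2.610×10¹⁷ = 3.051×10¹⁷ J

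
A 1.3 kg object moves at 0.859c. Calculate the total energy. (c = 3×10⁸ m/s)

γ = 1/√(1 - 0.859²) = 1.953
mc² = 1.3 × (3×10⁸)² = 1.170×10¹⁷ J
E = γmc² = 1.953 × 1.170×10¹⁷ = 2.285×10¹⁷ J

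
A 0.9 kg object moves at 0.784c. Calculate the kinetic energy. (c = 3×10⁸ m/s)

γ = 1/√(1 - 0.784²) = 1.61093
γ - 1 = 0.61093
KE = (γ-1)mc² = 0.61093 × 0.9 × (3×10⁸)² = 4.949×10¹⁶ J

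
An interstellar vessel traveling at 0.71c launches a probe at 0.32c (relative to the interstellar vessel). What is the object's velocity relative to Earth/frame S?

u = (u' + v)/(1 + u'v/c²)
Numerator: 0.32 + 0.71 = 1.03
Denominator: 1 + 0.2272 = 1.2272
u = 1.03/1.2272 = 0.8393c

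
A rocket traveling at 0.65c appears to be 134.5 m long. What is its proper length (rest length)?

Contracted length L = 134.5 m
γ = 1/√(1 - 0.65²) = 1.316
L₀ = γL = 1.316 × 134.5 = 177.0 m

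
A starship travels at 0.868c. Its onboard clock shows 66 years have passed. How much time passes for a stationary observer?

Proper time Δt₀ = 66 years
γ = 1/√(1 - 0.868²) = 2.014
Δt = γΔt₀ = 2.014 × 66 = 132.9 years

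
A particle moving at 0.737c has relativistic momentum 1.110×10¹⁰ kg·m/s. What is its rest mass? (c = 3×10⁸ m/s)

γ = 1/√(1 - 0.737²) = 1.4795
v = 0.737 × 3×10⁸ = 2.211×10⁸ m/s
m = p/(γv) = 1.110×10¹⁰/(1.4795 × 2.211×10⁸) = 33.93 kg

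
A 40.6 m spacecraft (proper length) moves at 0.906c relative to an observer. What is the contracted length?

Proper length L₀ = 40.6 m
γ = 1/√(1 - 0.906²) = 2.3625
L = L₀/γ = 40.6/2.3625 = 17.19 m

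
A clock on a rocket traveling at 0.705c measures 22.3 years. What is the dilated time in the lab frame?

Proper time Δt₀ = 22.3 years
γ = 1/√(1 - 0.705²) = 1.410
Δt = γΔt₀ = 1.410 × 22.3 = 31.44 years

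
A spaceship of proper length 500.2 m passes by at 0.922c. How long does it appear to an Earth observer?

Proper length L₀ = 500.2 m
γ = 1/√(1 - 0.922²) = 2.583
L = L₀/γ = 500.2/2.583 = 193.7 m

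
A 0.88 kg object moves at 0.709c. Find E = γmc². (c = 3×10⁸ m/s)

γ = 1/√(1 - 0.709²) = 1.418
mc² = 0.88 × (3×10⁸)² = 7.920×10¹⁶ J
E = γmc² = 1.418 × 7.920×10¹⁶ = 1.123×10¹⁷ J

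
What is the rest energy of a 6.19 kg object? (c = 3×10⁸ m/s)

c² = (3×10⁸)² = 9.000×10¹⁶ m²/s²
E₀ = mc² = 6.19 × 9.000×10¹⁶ = 5.571×10¹⁷ J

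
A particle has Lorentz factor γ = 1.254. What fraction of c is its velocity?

From γ = 1/√(1 - v²/c²):
1/γ² = 1/1.254² = 0.6359
v²/c² = 1 - 0.6359 = 0.3641
v/c = √(0.3641) = 0.6034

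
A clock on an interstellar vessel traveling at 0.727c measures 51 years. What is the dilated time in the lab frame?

Proper time Δt₀ = 51 years
γ = 1/√(1 - 0.727²) = 1.4564
Δt = γΔt₀ = 1.4564 × 51 = 74.28 years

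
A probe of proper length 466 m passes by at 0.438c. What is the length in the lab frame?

Proper length L₀ = 466 m
γ = 1/√(1 - 0.438²) = 1.1124
L = L₀/γ = 466/1.1124 = 418.9 m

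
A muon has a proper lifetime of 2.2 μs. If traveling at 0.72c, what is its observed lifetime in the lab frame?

Proper lifetime τ₀ = 2.2 μs
γ = 1/√(1 - 0.72²) = 1.441
τ = γτ₀ = 1.441 × 2.2 μs = 3.170 μs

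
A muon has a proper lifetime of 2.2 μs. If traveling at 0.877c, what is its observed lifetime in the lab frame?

Proper lifetime τ₀ = 2.2 μs
γ = 1/√(1 - 0.877²) = 2.0812
τ = γτ₀ = 2.0812 × 2.2 μs = 4.579 μs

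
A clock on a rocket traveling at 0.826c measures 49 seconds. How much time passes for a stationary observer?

Proper time Δt₀ = 49 seconds
γ = 1/√(1 - 0.826²) = 1.774
Δt = γΔt₀ = 1.774 × 49 = 86.93 seconds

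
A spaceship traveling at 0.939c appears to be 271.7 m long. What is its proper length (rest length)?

Contracted length L = 271.7 m
γ = 1/√(1 - 0.939²) = 2.9077
L₀ = γL = 2.9077 × 271.7 = 790.0 m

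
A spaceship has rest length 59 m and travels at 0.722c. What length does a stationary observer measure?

Proper length L₀ = 59 m
γ = 1/√(1 - 0.722²) = 1.4453
L = L₀/γ = 59/1.4453 = 40.82 m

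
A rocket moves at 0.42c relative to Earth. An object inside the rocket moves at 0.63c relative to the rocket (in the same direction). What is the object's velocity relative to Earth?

u = (u' + v)/(1 + u'v/c²)
Numerator: 0.63 + 0.42 = 1.05
Denominator: 1 + 0.2646 = 1.2646
u = 1.05/1.2646 = 0.8303c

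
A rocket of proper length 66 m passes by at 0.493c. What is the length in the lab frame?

Proper length L₀ = 66 m
γ = 1/√(1 - 0.493²) = 1.1494
L = L₀/γ = 66/1.1494 = 57.42 m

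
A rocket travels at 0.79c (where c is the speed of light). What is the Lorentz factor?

v/c = 0.79, so (v/c)² = 0.6241
1 - (v/c)² = 0.3759
γ = 1/√(0.3759) = 1.631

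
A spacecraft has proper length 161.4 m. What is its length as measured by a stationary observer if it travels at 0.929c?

Proper length L₀ = 161.4 m
γ = 1/√(1 - 0.929²) = 2.702
L = L₀/γ = 161.4/2.702 = 59.73 m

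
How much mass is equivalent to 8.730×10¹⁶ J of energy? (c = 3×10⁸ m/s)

From E = mc², we get m = E/c²
c² = (3×10⁸)² = 9×10¹⁶ m²/s²
m = 8.730×10¹⁶ / 9×10¹⁶ = 0.9700 kg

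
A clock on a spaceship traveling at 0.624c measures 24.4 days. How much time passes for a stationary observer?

Proper time Δt₀ = 24.4 days
γ = 1/√(1 - 0.624²) = 1.280
Δt = γΔt₀ = 1.280 × 24.4 = 31.23 days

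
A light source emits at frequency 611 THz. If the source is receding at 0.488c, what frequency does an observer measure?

β = v/c = 0.488
(1-β)/(1+β) = 0.512/1.488 = 0.3441
Doppler factor = √(0.3441) = 0.5866
f_obs = 611 × 0.5866 = 358.4 THz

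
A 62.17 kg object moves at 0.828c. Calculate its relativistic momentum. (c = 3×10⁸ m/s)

γ = 1/√(1 - 0.828²) = 1.7834
v = 0.828 × 3×10⁸ = 2.484×10⁸ m/s
p = γmv = 1.7834 × 62.17 × 2.484×10⁸ = 2.754×10¹⁰ kg·m/s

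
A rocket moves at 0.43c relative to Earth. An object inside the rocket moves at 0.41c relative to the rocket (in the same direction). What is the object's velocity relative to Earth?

u = (u' + v)/(1 + u'v/c²)
Numerator: 0.41 + 0.43 = 0.84
Denominator: 1 + 0.1763 = 1.1763
u = 0.84/1.1763 = 0.7141c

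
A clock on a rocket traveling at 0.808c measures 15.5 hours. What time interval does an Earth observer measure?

Proper time Δt₀ = 15.5 hours
γ = 1/√(1 - 0.808²) = 1.6973
Δt = γΔt₀ = 1.6973 × 15.5 = 26.31 hours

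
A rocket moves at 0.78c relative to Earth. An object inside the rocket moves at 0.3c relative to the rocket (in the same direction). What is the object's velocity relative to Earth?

u = (u' + v)/(1 + u'v/c²)
Numerator: 0.3 + 0.78 = 1.08
Denominator: 1 + 0.234 = 1.234
u = 1.08/1.234 = 0.8752c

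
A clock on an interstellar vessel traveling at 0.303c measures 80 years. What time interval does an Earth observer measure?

Proper time Δt₀ = 80 years
γ = 1/√(1 - 0.303²) = 1.04933
Δt = γΔt₀ = 1.04933 × 80 = 83.95 years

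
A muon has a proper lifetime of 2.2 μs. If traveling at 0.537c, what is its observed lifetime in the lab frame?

Proper lifetime τ₀ = 2.2 μs
γ = 1/√(1 - 0.537²) = 1.1854
τ = γτ₀ = 1.1854 × 2.2 μs = 2.608 μs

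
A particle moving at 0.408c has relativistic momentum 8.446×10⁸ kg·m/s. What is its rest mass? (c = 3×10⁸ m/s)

γ = 1/√(1 - 0.408²) = 1.0953
v = 0.408 × 3×10⁸ = 1.224×10⁸ m/s
m = p/(γv) = 8.446×10⁸/(1.0953 × 1.224×10⁸) = 6.300 kg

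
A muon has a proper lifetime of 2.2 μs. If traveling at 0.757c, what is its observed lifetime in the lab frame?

Proper lifetime τ₀ = 2.2 μs
γ = 1/√(1 - 0.757²) = 1.5304
τ = γτ₀ = 1.5304 × 2.2 μs = 3.367 μs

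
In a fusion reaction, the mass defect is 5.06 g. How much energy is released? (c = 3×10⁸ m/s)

Convert mass defect: Δm = 5.06 g = 0.00506 kg
E = Δm·c² = 0.00506 × (3×10⁸)²
= 0.00506 × 9×10¹⁶ = 4.554×10¹⁴ J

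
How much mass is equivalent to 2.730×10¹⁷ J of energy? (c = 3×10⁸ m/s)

From E = mc², we get m = E/c²
c² = (3×10⁸)² = 9×10¹⁶ m²/s²
m = 2.730×10¹⁷ / 9×10¹⁶ = 3.033 kg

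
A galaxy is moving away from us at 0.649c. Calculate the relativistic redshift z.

β = 0.649
(1+β)/(1-β) = 1.649/0.351 = 4.698
√(4.698) = 2.167
z = 2.167 - 1 = 1.167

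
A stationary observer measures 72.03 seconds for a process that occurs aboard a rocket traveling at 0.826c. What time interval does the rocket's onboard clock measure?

Dilated time Δt = 72.03 seconds
γ = 1/√(1 - 0.826²) = 1.774
Δt₀ = Δt/γ = 72.03/1.774 = 40.60 seconds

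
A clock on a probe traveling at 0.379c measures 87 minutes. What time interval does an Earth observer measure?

Proper time Δt₀ = 87 minutes
γ = 1/√(1 - 0.379²) = 1.0806
Δt = γΔt₀ = 1.0806 × 87 = 94.01 minutes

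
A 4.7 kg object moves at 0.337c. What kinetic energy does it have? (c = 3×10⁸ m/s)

γ = 1/√(1 - 0.337²) = 1.06213
γ - 1 = 0.06213
KE = (γ-1)mc² = 0.06213 × 4.7 × (3×10⁸)² = 2.628×10¹⁶ J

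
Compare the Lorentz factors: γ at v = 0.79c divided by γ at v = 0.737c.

γ₁ = 1/√(1 - 0.79²) = 1.631
γ₂ = 1/√(1 - 0.737²) = 1.480
γ₁/γ₂ = 1.631/1.480 = 1.102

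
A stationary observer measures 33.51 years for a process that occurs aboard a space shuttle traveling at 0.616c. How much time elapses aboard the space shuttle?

Dilated time Δt = 33.51 years
γ = 1/√(1 - 0.616²) = 1.2694
Δt₀ = Δt/γ = 33.51/1.2694 = 26.40 years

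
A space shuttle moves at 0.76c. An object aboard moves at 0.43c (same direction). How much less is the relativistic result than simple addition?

Classical: u' + v = 0.43 + 0.76 = 1.19c
Relativistic: u = (0.43 + 0.76)/(1 + 0.3268) = 1.19/1.3268 = 0.8969c
Difference: 1.19 - 0.8969 = 0.2931c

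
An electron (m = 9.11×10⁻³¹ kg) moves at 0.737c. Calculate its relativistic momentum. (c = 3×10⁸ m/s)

γ = 1/√(1 - 0.737²) = 1.4795
v = 0.737 × 3×10⁸ = 2.211×10⁸ m/s
p = γmv = 1.4795 × 9.11×10⁻³¹ × 2.211×10⁸ = 2.980×10⁻²² kg·m/s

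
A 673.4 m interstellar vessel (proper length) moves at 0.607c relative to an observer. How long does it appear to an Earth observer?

Proper length L₀ = 673.4 m
γ = 1/√(1 - 0.607²) = 1.2583
L = L₀/γ = 673.4/1.2583 = 535.2 m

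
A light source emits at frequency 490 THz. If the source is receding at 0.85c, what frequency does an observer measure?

β = v/c = 0.85
(1-β)/(1+β) = 0.15/1.85 = 0.08108
Doppler factor = √(0.08108) = 0.2847
f_obs = 490 × 0.2847 = 139.5 THz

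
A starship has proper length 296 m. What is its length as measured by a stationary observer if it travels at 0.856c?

Proper length L₀ = 296 m
γ = 1/√(1 - 0.856²) = 1.9343
L = L₀/γ = 296/1.9343 = 153.0 m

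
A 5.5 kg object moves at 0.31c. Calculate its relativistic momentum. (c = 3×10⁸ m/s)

γ = 1/√(1 - 0.31²) = 1.0518
v = 0.31 × 3×10⁸ = 9.300×10⁷ m/s
p = γmv = 1.0518 × 5.5 × 9.300×10⁷ = 5.380×10⁸ kg·m/s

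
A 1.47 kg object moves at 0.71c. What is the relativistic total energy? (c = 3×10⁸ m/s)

γ = 1/√(1 - 0.71²) = 1.420
mc² = 1.47 × (3×10⁸)² = 1.323×10¹⁷ J
E = γmc² = 1.420 × 1.323×10¹⁷ = 1.879×10¹⁷ J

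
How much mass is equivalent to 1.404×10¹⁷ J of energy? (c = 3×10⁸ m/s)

From E = mc², we get m = E/c²
c² = (3×10⁸)² = 9×10¹⁶ m²/s²
m = 1.404×10¹⁷ / 9×10¹⁶ = 1.560 kg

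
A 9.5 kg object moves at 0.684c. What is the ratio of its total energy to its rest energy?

E = γmc², E₀ = mc²
E/E₀ = γ = 1/√(1 - 0.684²) = 1.371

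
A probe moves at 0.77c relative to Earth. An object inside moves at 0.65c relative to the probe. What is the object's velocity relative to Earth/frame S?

u = (u' + v)/(1 + u'v/c²)
Numerator: 0.65 + 0.77 = 1.42
Denominator: 1 + 0.5005 = 1.5005
u = 1.42/1.5005 = 0.9464c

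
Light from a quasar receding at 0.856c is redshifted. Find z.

β = 0.856
(1+β)/(1-β) = 1.856/0.144 = 12.89
√(12.89) = 3.590
z = 3.590 - 1 = 2.590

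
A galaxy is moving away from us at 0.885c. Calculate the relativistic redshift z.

β = 0.885
(1+β)/(1-β) = 1.885/0.115 = 16.391
√(16.391) = 4.049
z = 4.049 - 1 = 3.049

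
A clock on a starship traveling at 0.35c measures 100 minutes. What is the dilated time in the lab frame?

Proper time Δt₀ = 100 minutes
γ = 1/√(1 - 0.35²) = 1.068
Δt = γΔt₀ = 1.068 × 100 = 106.8 minutes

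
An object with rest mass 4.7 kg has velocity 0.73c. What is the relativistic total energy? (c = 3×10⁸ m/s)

γ = 1/√(1 - 0.73²) = 1.4632
mc² = 4.7 × (3×10⁸)² = 4.230×10¹⁷ J
E = γmc² = 1.4632 × 4.230×10¹⁷ = 6.189×10¹⁷ J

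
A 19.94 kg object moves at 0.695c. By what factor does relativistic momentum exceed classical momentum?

p_rel = γmv, p_class = mv
Ratio = γ = 1/√(1 - 0.695²) = 1.391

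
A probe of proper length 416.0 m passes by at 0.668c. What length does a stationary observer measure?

Proper length L₀ = 416.0 m
γ = 1/√(1 - 0.668²) = 1.3438
L = L₀/γ = 416.0/1.3438 = 309.6 m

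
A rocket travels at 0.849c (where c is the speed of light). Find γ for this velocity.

v/c = 0.849, so (v/c)² = 0.720801
1 - (v/c)² = 0.279199
γ = 1/√(0.279199) = 1.893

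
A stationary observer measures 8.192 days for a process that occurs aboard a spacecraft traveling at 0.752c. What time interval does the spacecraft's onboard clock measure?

Dilated time Δt = 8.192 days
γ = 1/√(1 - 0.752²) = 1.517
Δt₀ = Δt/γ = 8.192/1.517 = 5.400 days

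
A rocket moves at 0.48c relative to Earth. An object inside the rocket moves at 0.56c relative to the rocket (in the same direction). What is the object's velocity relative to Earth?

u = (u' + v)/(1 + u'v/c²)
Numerator: 0.56 + 0.48 = 1.04
Denominator: 1 + 0.2688 = 1.2688
u = 1.04/1.2688 = 0.8197c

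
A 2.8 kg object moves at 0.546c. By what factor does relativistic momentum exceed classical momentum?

p_rel = γmv, p_class = mv
Ratio = γ = 1/√(1 - 0.546²) = 1.194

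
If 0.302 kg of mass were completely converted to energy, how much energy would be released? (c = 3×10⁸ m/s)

Using E = mc²:
c² = (3×10⁸)² = 9×10¹⁶ m²/s²
E = 0.302 × 9×10¹⁶ = 2.718×10¹⁶ J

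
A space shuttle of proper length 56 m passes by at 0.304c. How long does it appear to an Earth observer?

Proper length L₀ = 56 m
γ = 1/√(1 - 0.304²) = 1.0497
L = L₀/γ = 56/1.0497 = 53.35 m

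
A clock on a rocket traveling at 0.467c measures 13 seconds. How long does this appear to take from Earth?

Proper time Δt₀ = 13 seconds
γ = 1/√(1 - 0.467²) = 1.131
Δt = γΔt₀ = 1.131 × 13 = 14.70 seconds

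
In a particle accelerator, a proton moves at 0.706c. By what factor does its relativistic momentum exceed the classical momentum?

p_rel = γmv, p_class = mv
Ratio = γ = 1/√(1 - 0.706²)
= 1/√(0.501564) = 1.412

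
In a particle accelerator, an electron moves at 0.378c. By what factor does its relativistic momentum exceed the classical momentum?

p_rel = γmv, p_class = mv
Ratio = γ = 1/√(1 - 0.378²)
= 1/√(0.857116) = 1.080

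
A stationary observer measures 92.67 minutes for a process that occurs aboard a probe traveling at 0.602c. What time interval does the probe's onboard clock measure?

Dilated time Δt = 92.67 minutes
γ = 1/√(1 - 0.602²) = 1.25235
Δt₀ = Δt/γ = 92.67/1.25235 = 74.00 minutes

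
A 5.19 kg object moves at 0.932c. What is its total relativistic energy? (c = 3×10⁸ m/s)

γ = 1/√(1 - 0.932²) = 2.759
mc² = 5.19 × (3×10⁸)² = 4.671×10¹⁷ J
E = γmc² = 2.759 × 4.671×10¹⁷ = 1.289×10¹⁸ J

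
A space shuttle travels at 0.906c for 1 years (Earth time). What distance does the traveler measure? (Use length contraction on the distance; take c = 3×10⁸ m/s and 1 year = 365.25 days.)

Earth distance: d = v × t = 0.906c × 1 yr = 8.5774×10¹⁵ m
γ = 2.3625
d' = d/γ = 8.5774×10¹⁵/2.3625 = 3.631×10¹⁵ m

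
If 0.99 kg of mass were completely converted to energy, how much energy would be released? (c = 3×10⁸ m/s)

Using E = mc²:
c² = (3×10⁸)² = 9×10¹⁶ m²/s²
E = 0.99 × 9×10¹⁶ = 8.910×10¹⁶ J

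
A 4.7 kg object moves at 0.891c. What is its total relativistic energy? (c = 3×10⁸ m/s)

γ = 1/√(1 - 0.891²) = 2.2026
mc² = 4.7 × (3×10⁸)² = 4.230×10¹⁷ J
E = γmc² = 2.2026 × 4.230×10¹⁷ = 9.317×10¹⁷ J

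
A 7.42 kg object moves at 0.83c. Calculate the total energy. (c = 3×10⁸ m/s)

γ = 1/√(1 - 0.83²) = 1.793
mc² = 7.42 × (3×10⁸)² = 6.678×10¹⁷ J
E = γmc² = 1.793 × 6.678×10¹⁷ = 1.197×10¹⁸ J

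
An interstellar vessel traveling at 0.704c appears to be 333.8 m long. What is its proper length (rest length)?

Contracted length L = 333.8 m
γ = 1/√(1 - 0.704²) = 1.408
L₀ = γL = 1.408 × 333.8 = 470.0 m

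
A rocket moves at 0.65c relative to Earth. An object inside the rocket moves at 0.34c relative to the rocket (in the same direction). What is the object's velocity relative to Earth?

u = (u' + v)/(1 + u'v/c²)
Numerator: 0.34 + 0.65 = 0.99
Denominator: 1 + 0.221 = 1.221
u = 0.99/1.221 = 0.8108c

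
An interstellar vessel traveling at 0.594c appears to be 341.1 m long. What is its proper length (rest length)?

Contracted length L = 341.1 m
γ = 1/√(1 - 0.594²) = 1.243
L₀ = γL = 1.243 × 341.1 = 424.0 m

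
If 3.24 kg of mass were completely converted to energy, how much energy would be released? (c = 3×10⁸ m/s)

Using E = mc²:
c² = (3×10⁸)² = 9×10¹⁶ m²/s²
E = 3.24 × 9×10¹⁶ = 2.916×10¹⁷ J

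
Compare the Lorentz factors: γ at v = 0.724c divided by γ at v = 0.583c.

γ₁ = 1/√(1 - 0.724²) = 1.450
γ₂ = 1/√(1 - 0.583²) = 1.231
γ₁/γ₂ = 1.450/1.231 = 1.178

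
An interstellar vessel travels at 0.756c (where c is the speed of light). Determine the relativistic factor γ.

v/c = 0.756, so (v/c)² = 0.571536
1 - (v/c)² = 0.428464
γ = 1/√(0.428464) = 1.528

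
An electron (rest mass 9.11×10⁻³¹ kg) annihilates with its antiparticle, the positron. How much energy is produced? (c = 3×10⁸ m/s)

Both particles have the same rest mass, so total mass = 2m
E = 2m·c² = 2 × 9.11×10⁻³¹ × (3×10⁸)²
= 2 × 9.11×10⁻³¹ × 9×10¹⁶
= 1.640×10⁻¹³ J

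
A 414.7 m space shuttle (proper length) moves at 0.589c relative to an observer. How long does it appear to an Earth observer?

Proper length L₀ = 414.7 m
γ = 1/√(1 - 0.589²) = 1.2374
L = L₀/γ = 414.7/1.2374 = 335.1 m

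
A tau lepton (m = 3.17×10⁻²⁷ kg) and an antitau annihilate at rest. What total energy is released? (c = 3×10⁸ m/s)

Both particles have the same rest mass, so total mass = 2m
E = 2m·c² = 2 × 3.17×10⁻²⁷ × (3×10⁸)²
= 2 × 3.17×10⁻²⁷ × 9×10¹⁶
= 5.706×10⁻¹⁰ J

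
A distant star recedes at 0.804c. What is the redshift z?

β = 0.804
(1+β)/(1-β) = 1.804/0.196 = 9.204
√(9.204) = 3.034
z = 3.034 - 1 = 2.034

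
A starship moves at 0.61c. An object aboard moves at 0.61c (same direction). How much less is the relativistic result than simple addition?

Classical: u' + v = 0.61 + 0.61 = 1.22c
Relativistic: u = (0.61 + 0.61)/(1 + 0.3721) = 1.22/1.3721 = 0.8891c
Difference: 1.22 - 0.8891 = 0.3309c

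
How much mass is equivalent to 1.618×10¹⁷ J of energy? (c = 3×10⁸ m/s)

From E = mc², we get m = E/c²
c² = (3×10⁸)² = 9×10¹⁶ m²/s²
m = 1.618×10¹⁷ / 9×10¹⁶ = 1.798 kg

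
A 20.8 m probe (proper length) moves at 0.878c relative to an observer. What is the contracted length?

Proper length L₀ = 20.8 m
γ = 1/√(1 - 0.878²) = 2.0892
L = L₀/γ = 20.8/2.0892 = 9.956 m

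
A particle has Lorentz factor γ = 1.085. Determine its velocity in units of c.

From γ = 1/√(1 - v²/c²):
1/γ² = 1/1.085² = 0.84946
v²/c² = 1 - 0.84946 = 0.15054
v/c = √(0.15054) = 0.3880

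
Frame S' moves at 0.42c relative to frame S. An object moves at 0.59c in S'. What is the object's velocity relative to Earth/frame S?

u = (u' + v)/(1 + u'v/c²)
Numerator: 0.59 + 0.42 = 1.01
Denominator: 1 + 0.2478 = 1.2478
u = 1.01/1.2478 = 0.8094c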